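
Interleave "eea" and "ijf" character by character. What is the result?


Interleaving "eea" and "ijf":
  Position 0: 'e' from first, 'i' from second => "ei"
  Position 1: 'e' from first, 'j' from second => "ej"
  Position 2: 'a' from first, 'f' from second => "af"
Result: eiejaf

eiejaf


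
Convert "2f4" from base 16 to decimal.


Input: "2f4" in base 16
Positional expansion:
  Digit '2' (value 2) x 16^2 = 512
  Digit 'f' (value 15) x 16^1 = 240
  Digit '4' (value 4) x 16^0 = 4
Sum = 756

756


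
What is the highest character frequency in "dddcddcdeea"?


Input: dddcddcdeea
Character counts:
  'a': 1
  'c': 2
  'd': 6
  'e': 2
Maximum frequency: 6

6


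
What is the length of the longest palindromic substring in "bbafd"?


Input: "bbafd"
Checking substrings for palindromes:
  [0:2] "bb" (len 2) => palindrome
Longest palindromic substring: "bb" with length 2

2


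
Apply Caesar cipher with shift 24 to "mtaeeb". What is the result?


Caesar cipher: shift "mtaeeb" by 24
  'm' (pos 12) + 24 = pos 10 = 'k'
  't' (pos 19) + 24 = pos 17 = 'r'
  'a' (pos 0) + 24 = pos 24 = 'y'
  'e' (pos 4) + 24 = pos 2 = 'c'
  'e' (pos 4) + 24 = pos 2 = 'c'
  'b' (pos 1) + 24 = pos 25 = 'z'
Result: kryccz

kryccz


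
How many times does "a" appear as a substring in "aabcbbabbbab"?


Searching for "a" in "aabcbbabbbab"
Scanning each position:
  Position 0: "a" => MATCH
  Position 1: "a" => MATCH
  Position 2: "b" => no
  Position 3: "c" => no
  Position 4: "b" => no
  Position 5: "b" => no
  Position 6: "a" => MATCH
  Position 7: "b" => no
  Position 8: "b" => no
  Position 9: "b" => no
  Position 10: "a" => MATCH
  Position 11: "b" => no
Total occurrences: 4

4


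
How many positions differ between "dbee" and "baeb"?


Comparing "dbee" and "baeb" position by position:
  Position 0: 'd' vs 'b' => DIFFER
  Position 1: 'b' vs 'a' => DIFFER
  Position 2: 'e' vs 'e' => same
  Position 3: 'e' vs 'b' => DIFFER
Positions that differ: 3

3


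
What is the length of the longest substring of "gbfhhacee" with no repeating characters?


Input: "gbfhhacee"
Sliding window (track last position of each char):
  Position 0 ('g'): window [0,0] length 1 -- new best
  Position 1 ('b'): window [0,1] length 2 -- new best
  Position 2 ('f'): window [0,2] length 3 -- new best
  Position 3 ('h'): window [0,3] length 4 -- new best
  Position 4 ('h'): repeat (last at 3), move window start to 4
  Position 4 ('h'): window [4,4] length 1
  Position 5 ('a'): window [4,5] length 2
  Position 6 ('c'): window [4,6] length 3
  Position 7 ('e'): window [4,7] length 4
  Position 8 ('e'): repeat (last at 7), move window start to 8
  Position 8 ('e'): window [8,8] length 1
Longest substring with no repeats: "gbfh" with length 4

4


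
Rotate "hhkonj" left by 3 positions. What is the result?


Input: "hhkonj", rotate left by 3
First 3 characters: "hhk"
Remaining characters: "onj"
Concatenate remaining + first: "onj" + "hhk" = "onjhhk"

onjhhk


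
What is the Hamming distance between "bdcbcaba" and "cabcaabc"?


Comparing "bdcbcaba" and "cabcaabc" position by position:
  Position 0: 'b' vs 'c' => differ
  Position 1: 'd' vs 'a' => differ
  Position 2: 'c' vs 'b' => differ
  Position 3: 'b' vs 'c' => differ
  Position 4: 'c' vs 'a' => differ
  Position 5: 'a' vs 'a' => same
  Position 6: 'b' vs 'b' => same
  Position 7: 'a' vs 'c' => differ
Total differences (Hamming distance): 6

6


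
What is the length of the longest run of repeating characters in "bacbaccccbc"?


Input: "bacbaccccbc"
Scanning for longest run:
  Position 1 ('a'): new char, reset run to 1
  Position 2 ('c'): new char, reset run to 1
  Position 3 ('b'): new char, reset run to 1
  Position 4 ('a'): new char, reset run to 1
  Position 5 ('c'): new char, reset run to 1
  Position 6 ('c'): continues run of 'c', length=2
  Position 7 ('c'): continues run of 'c', length=3
  Position 8 ('c'): continues run of 'c', length=4
  Position 9 ('b'): new char, reset run to 1
  Position 10 ('c'): new char, reset run to 1
Longest run: 'c' with length 4

4


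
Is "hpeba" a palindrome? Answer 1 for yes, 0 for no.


Input: hpeba
Reversed: abeph
  Compare pos 0 ('h') with pos 4 ('a'): MISMATCH
  Compare pos 1 ('p') with pos 3 ('b'): MISMATCH
Result: not a palindrome

0


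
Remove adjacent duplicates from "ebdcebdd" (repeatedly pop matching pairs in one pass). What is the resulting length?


Input: ebdcebdd
Stack-based adjacent duplicate removal:
  Read 'e': push. Stack: e
  Read 'b': push. Stack: eb
  Read 'd': push. Stack: ebd
  Read 'c': push. Stack: ebdc
  Read 'e': push. Stack: ebdce
  Read 'b': push. Stack: ebdceb
  Read 'd': push. Stack: ebdcebd
  Read 'd': matches stack top 'd' => pop. Stack: ebdceb
Final stack: "ebdceb" (length 6)

6


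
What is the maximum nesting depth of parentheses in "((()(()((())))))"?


Input: "((()(()((())))))"
Tracking depth:
  Position 0 '(': depth becomes 1
  Position 1 '(': depth becomes 2
  Position 2 '(': depth becomes 3
  Position 3 ')': depth becomes 2
  Position 4 '(': depth becomes 3
  Position 5 '(': depth becomes 4
  Position 6 ')': depth becomes 3
  Position 7 '(': depth becomes 4
  Position 8 '(': depth becomes 5
  Position 9 '(': depth becomes 6
  Position 10 ')': depth becomes 5
  Position 11 ')': depth becomes 4
  Position 12 ')': depth becomes 3
  Position 13 ')': depth becomes 2
  Position 14 ')': depth becomes 1
  Position 15 ')': depth becomes 0
Maximum depth reached: 6

6


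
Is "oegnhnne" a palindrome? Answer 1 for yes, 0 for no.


Input: oegnhnne
Reversed: ennhngeo
  Compare pos 0 ('o') with pos 7 ('e'): MISMATCH
  Compare pos 1 ('e') with pos 6 ('n'): MISMATCH
  Compare pos 2 ('g') with pos 5 ('n'): MISMATCH
  Compare pos 3 ('n') with pos 4 ('h'): MISMATCH
Result: not a palindrome

0


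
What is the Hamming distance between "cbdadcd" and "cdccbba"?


Comparing "cbdadcd" and "cdccbba" position by position:
  Position 0: 'c' vs 'c' => same
  Position 1: 'b' vs 'd' => differ
  Position 2: 'd' vs 'c' => differ
  Position 3: 'a' vs 'c' => differ
  Position 4: 'd' vs 'b' => differ
  Position 5: 'c' vs 'b' => differ
  Position 6: 'd' vs 'a' => differ
Total differences (Hamming distance): 6

6


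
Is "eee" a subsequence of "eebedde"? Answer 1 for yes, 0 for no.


Check if "eee" is a subsequence of "eebedde"
Greedy scan:
  Position 0 ('e'): matches sub[0] = 'e'
  Position 1 ('e'): matches sub[1] = 'e'
  Position 2 ('b'): no match needed
  Position 3 ('e'): matches sub[2] = 'e'
  Position 4 ('d'): no match needed
  Position 5 ('d'): no match needed
  Position 6 ('e'): no match needed
All 3 characters matched => is a subsequence

1


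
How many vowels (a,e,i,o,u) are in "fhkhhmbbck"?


Input: fhkhhmbbck
Checking each character:
  'f' at position 0: consonant
  'h' at position 1: consonant
  'k' at position 2: consonant
  'h' at position 3: consonant
  'h' at position 4: consonant
  'm' at position 5: consonant
  'b' at position 6: consonant
  'b' at position 7: consonant
  'c' at position 8: consonant
  'k' at position 9: consonant
Total vowels: 0

0


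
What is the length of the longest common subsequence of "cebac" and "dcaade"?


LCS of "cebac" and "dcaade"
DP table:
           d    c    a    a    d    e
      0    0    0    0    0    0    0
  c   0    0    1    1    1    1    1
  e   0    0    1    1    1    1    2
  b   0    0    1    1    1    1    2
  a   0    0    1    2    2    2    2
  c   0    0    1    2    2    2    2
LCS length = dp[5][6] = 2

2


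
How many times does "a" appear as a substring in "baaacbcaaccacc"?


Searching for "a" in "baaacbcaaccacc"
Scanning each position:
  Position 0: "b" => no
  Position 1: "a" => MATCH
  Position 2: "a" => MATCH
  Position 3: "a" => MATCH
  Position 4: "c" => no
  Position 5: "b" => no
  Position 6: "c" => no
  Position 7: "a" => MATCH
  Position 8: "a" => MATCH
  Position 9: "c" => no
  Position 10: "c" => no
  Position 11: "a" => MATCH
  Position 12: "c" => no
  Position 13: "c" => no
Total occurrences: 6

6


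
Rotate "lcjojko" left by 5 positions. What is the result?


Input: "lcjojko", rotate left by 5
First 5 characters: "lcjoj"
Remaining characters: "ko"
Concatenate remaining + first: "ko" + "lcjoj" = "kolcjoj"

kolcjoj


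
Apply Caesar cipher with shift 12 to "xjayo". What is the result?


Caesar cipher: shift "xjayo" by 12
  'x' (pos 23) + 12 = pos 9 = 'j'
  'j' (pos 9) + 12 = pos 21 = 'v'
  'a' (pos 0) + 12 = pos 12 = 'm'
  'y' (pos 24) + 12 = pos 10 = 'k'
  'o' (pos 14) + 12 = pos 0 = 'a'
Result: jvmka

jvmka


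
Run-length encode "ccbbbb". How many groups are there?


Input: ccbbbb
Scanning for consecutive runs:
  Group 1: 'c' x 2 (positions 0-1)
  Group 2: 'b' x 4 (positions 2-5)
Total groups: 2

2


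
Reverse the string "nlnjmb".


Input: nlnjmb
Reading characters right to left:
  Position 5: 'b'
  Position 4: 'm'
  Position 3: 'j'
  Position 2: 'n'
  Position 1: 'l'
  Position 0: 'n'
Reversed: bmjnln

bmjnln


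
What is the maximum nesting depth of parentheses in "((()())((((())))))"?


Input: "((()())((((())))))"
Tracking depth:
  Position 0 '(': depth becomes 1
  Position 1 '(': depth becomes 2
  Position 2 '(': depth becomes 3
  Position 3 ')': depth becomes 2
  Position 4 '(': depth becomes 3
  Position 5 ')': depth becomes 2
  Position 6 ')': depth becomes 1
  Position 7 '(': depth becomes 2
  Position 8 '(': depth becomes 3
  Position 9 '(': depth becomes 4
  Position 10 '(': depth becomes 5
  Position 11 '(': depth becomes 6
  Position 12 ')': depth becomes 5
  Position 13 ')': depth becomes 4
  Position 14 ')': depth becomes 3
  Position 15 ')': depth becomes 2
  Position 16 ')': depth becomes 1
  Position 17 ')': depth becomes 0
Maximum depth reached: 6

6


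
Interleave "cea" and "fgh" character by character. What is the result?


Interleaving "cea" and "fgh":
  Position 0: 'c' from first, 'f' from second => "cf"
  Position 1: 'e' from first, 'g' from second => "eg"
  Position 2: 'a' from first, 'h' from second => "ah"
Result: cfegah

cfegah


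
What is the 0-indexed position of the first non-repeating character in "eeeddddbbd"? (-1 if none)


Input: eeeddddbbd
Character frequencies:
  'b': 2
  'd': 5
  'e': 3
Scanning left to right for freq == 1:
  Position 0 ('e'): freq=3, skip
  Position 1 ('e'): freq=3, skip
  Position 2 ('e'): freq=3, skip
  Position 3 ('d'): freq=5, skip
  Position 4 ('d'): freq=5, skip
  Position 5 ('d'): freq=5, skip
  Position 6 ('d'): freq=5, skip
  Position 7 ('b'): freq=2, skip
  Position 8 ('b'): freq=2, skip
  Position 9 ('d'): freq=5, skip
  No unique character found => answer = -1

-1


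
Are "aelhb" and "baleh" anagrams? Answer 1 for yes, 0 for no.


Strings: "aelhb", "baleh"
Sorted first:  abehl
Sorted second: abehl
Sorted forms match => anagrams

1


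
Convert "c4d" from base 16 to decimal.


Input: "c4d" in base 16
Positional expansion:
  Digit 'c' (value 12) x 16^2 = 3072
  Digit '4' (value 4) x 16^1 = 64
  Digit 'd' (value 13) x 16^0 = 13
Sum = 3149

3149


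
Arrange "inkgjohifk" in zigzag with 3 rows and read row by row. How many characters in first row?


Zigzag "inkgjohifk" into 3 rows:
Placing characters:
  'i' => row 0
  'n' => row 1
  'k' => row 2
  'g' => row 1
  'j' => row 0
  'o' => row 1
  'h' => row 2
  'i' => row 1
  'f' => row 0
  'k' => row 1
Rows:
  Row 0: "ijf"
  Row 1: "ngoik"
  Row 2: "kh"
First row length: 3

3


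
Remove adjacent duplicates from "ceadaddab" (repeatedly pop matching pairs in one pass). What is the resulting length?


Input: ceadaddab
Stack-based adjacent duplicate removal:
  Read 'c': push. Stack: c
  Read 'e': push. Stack: ce
  Read 'a': push. Stack: cea
  Read 'd': push. Stack: cead
  Read 'a': push. Stack: ceada
  Read 'd': push. Stack: ceadad
  Read 'd': matches stack top 'd' => pop. Stack: ceada
  Read 'a': matches stack top 'a' => pop. Stack: cead
  Read 'b': push. Stack: ceadb
Final stack: "ceadb" (length 5)

5


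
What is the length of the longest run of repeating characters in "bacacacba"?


Input: "bacacacba"
Scanning for longest run:
  Position 1 ('a'): new char, reset run to 1
  Position 2 ('c'): new char, reset run to 1
  Position 3 ('a'): new char, reset run to 1
  Position 4 ('c'): new char, reset run to 1
  Position 5 ('a'): new char, reset run to 1
  Position 6 ('c'): new char, reset run to 1
  Position 7 ('b'): new char, reset run to 1
  Position 8 ('a'): new char, reset run to 1
Longest run: 'b' with length 1

1


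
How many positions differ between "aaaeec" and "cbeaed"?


Comparing "aaaeec" and "cbeaed" position by position:
  Position 0: 'a' vs 'c' => DIFFER
  Position 1: 'a' vs 'b' => DIFFER
  Position 2: 'a' vs 'e' => DIFFER
  Position 3: 'e' vs 'a' => DIFFER
  Position 4: 'e' vs 'e' => same
  Position 5: 'c' vs 'd' => DIFFER
Positions that differ: 5

5


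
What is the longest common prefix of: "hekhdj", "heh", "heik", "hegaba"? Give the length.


Words: hekhdj, heh, heik, hegaba
  Position 0: all 'h' => match
  Position 1: all 'e' => match
  Position 2: ('k', 'h', 'i', 'g') => mismatch, stop
LCP = "he" (length 2)

2


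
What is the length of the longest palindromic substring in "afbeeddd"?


Input: "afbeeddd"
Checking substrings for palindromes:
  [5:8] "ddd" (len 3) => palindrome
  [3:5] "ee" (len 2) => palindrome
  [5:7] "dd" (len 2) => palindrome
  [6:8] "dd" (len 2) => palindrome
Longest palindromic substring: "ddd" with length 3

3


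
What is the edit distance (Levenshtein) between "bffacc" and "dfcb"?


Computing edit distance: "bffacc" -> "dfcb"
DP table:
           d    f    c    b
      0    1    2    3    4
  b   1    1    2    3    3
  f   2    2    1    2    3
  f   3    3    2    2    3
  a   4    4    3    3    3
  c   5    5    4    3    4
  c   6    6    5    4    4
Edit distance = dp[6][4] = 4

4


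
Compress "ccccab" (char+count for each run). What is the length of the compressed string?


Input: ccccab
Runs:
  'c' x 4 => "c4"
  'a' x 1 => "a1"
  'b' x 1 => "b1"
Compressed: "c4a1b1"
Compressed length: 6

6


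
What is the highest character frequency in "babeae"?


Input: babeae
Character counts:
  'a': 2
  'b': 2
  'e': 2
Maximum frequency: 2

2


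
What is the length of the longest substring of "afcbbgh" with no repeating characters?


Input: "afcbbgh"
Sliding window (track last position of each char):
  Position 0 ('a'): window [0,0] length 1 -- new best
  Position 1 ('f'): window [0,1] length 2 -- new best
  Position 2 ('c'): window [0,2] length 3 -- new best
  Position 3 ('b'): window [0,3] length 4 -- new best
  Position 4 ('b'): repeat (last at 3), move window start to 4
  Position 4 ('b'): window [4,4] length 1
  Position 5 ('g'): window [4,5] length 2
  Position 6 ('h'): window [4,6] length 3
Longest substring with no repeats: "afcb" with length 4

4


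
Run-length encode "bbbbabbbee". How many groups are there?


Input: bbbbabbbee
Scanning for consecutive runs:
  Group 1: 'b' x 4 (positions 0-3)
  Group 2: 'a' x 1 (positions 4-4)
  Group 3: 'b' x 3 (positions 5-7)
  Group 4: 'e' x 2 (positions 8-9)
Total groups: 4

4


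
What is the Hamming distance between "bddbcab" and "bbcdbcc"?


Comparing "bddbcab" and "bbcdbcc" position by position:
  Position 0: 'b' vs 'b' => same
  Position 1: 'd' vs 'b' => differ
  Position 2: 'd' vs 'c' => differ
  Position 3: 'b' vs 'd' => differ
  Position 4: 'c' vs 'b' => differ
  Position 5: 'a' vs 'c' => differ
  Position 6: 'b' vs 'c' => differ
Total differences (Hamming distance): 6

6


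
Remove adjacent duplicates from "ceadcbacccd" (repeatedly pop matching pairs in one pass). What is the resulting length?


Input: ceadcbacccd
Stack-based adjacent duplicate removal:
  Read 'c': push. Stack: c
  Read 'e': push. Stack: ce
  Read 'a': push. Stack: cea
  Read 'd': push. Stack: cead
  Read 'c': push. Stack: ceadc
  Read 'b': push. Stack: ceadcb
  Read 'a': push. Stack: ceadcba
  Read 'c': push. Stack: ceadcbac
  Read 'c': matches stack top 'c' => pop. Stack: ceadcba
  Read 'c': push. Stack: ceadcbac
  Read 'd': push. Stack: ceadcbacd
Final stack: "ceadcbacd" (length 9)

9


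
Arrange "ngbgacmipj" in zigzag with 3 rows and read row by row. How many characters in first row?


Zigzag "ngbgacmipj" into 3 rows:
Placing characters:
  'n' => row 0
  'g' => row 1
  'b' => row 2
  'g' => row 1
  'a' => row 0
  'c' => row 1
  'm' => row 2
  'i' => row 1
  'p' => row 0
  'j' => row 1
Rows:
  Row 0: "nap"
  Row 1: "ggcij"
  Row 2: "bm"
First row length: 3

3


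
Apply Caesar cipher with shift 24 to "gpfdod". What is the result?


Caesar cipher: shift "gpfdod" by 24
  'g' (pos 6) + 24 = pos 4 = 'e'
  'p' (pos 15) + 24 = pos 13 = 'n'
  'f' (pos 5) + 24 = pos 3 = 'd'
  'd' (pos 3) + 24 = pos 1 = 'b'
  'o' (pos 14) + 24 = pos 12 = 'm'
  'd' (pos 3) + 24 = pos 1 = 'b'
Result: endbmb

endbmb


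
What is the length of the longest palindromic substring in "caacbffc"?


Input: "caacbffc"
Checking substrings for palindromes:
  [0:4] "caac" (len 4) => palindrome
  [1:3] "aa" (len 2) => palindrome
  [5:7] "ff" (len 2) => palindrome
Longest palindromic substring: "caac" with length 4

4


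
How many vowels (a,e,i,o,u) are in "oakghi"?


Input: oakghi
Checking each character:
  'o' at position 0: vowel (running total: 1)
  'a' at position 1: vowel (running total: 2)
  'k' at position 2: consonant
  'g' at position 3: consonant
  'h' at position 4: consonant
  'i' at position 5: vowel (running total: 3)
Total vowels: 3

3


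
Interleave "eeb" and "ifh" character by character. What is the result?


Interleaving "eeb" and "ifh":
  Position 0: 'e' from first, 'i' from second => "ei"
  Position 1: 'e' from first, 'f' from second => "ef"
  Position 2: 'b' from first, 'h' from second => "bh"
Result: eiefbh

eiefbh


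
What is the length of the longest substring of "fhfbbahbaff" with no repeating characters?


Input: "fhfbbahbaff"
Sliding window (track last position of each char):
  Position 0 ('f'): window [0,0] length 1 -- new best
  Position 1 ('h'): window [0,1] length 2 -- new best
  Position 2 ('f'): repeat (last at 0), move window start to 1
  Position 2 ('f'): window [1,2] length 2
  Position 3 ('b'): window [1,3] length 3 -- new best
  Position 4 ('b'): repeat (last at 3), move window start to 4
  Position 4 ('b'): window [4,4] length 1
  Position 5 ('a'): window [4,5] length 2
  Position 6 ('h'): window [4,6] length 3
  Position 7 ('b'): repeat (last at 4), move window start to 5
  Position 7 ('b'): window [5,7] length 3
  Position 8 ('a'): repeat (last at 5), move window start to 6
  Position 8 ('a'): window [6,8] length 3
  Position 9 ('f'): window [6,9] length 4 -- new best
  Position 10 ('f'): repeat (last at 9), move window start to 10
  Position 10 ('f'): window [10,10] length 1
Longest substring with no repeats: "hbaf" with length 4

4


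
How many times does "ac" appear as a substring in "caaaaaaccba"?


Searching for "ac" in "caaaaaaccba"
Scanning each position:
  Position 0: "ca" => no
  Position 1: "aa" => no
  Position 2: "aa" => no
  Position 3: "aa" => no
  Position 4: "aa" => no
  Position 5: "aa" => no
  Position 6: "ac" => MATCH
  Position 7: "cc" => no
  Position 8: "cb" => no
  Position 9: "ba" => no
Total occurrences: 1

1


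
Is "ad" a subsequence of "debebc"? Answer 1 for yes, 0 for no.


Check if "ad" is a subsequence of "debebc"
Greedy scan:
  Position 0 ('d'): no match needed
  Position 1 ('e'): no match needed
  Position 2 ('b'): no match needed
  Position 3 ('e'): no match needed
  Position 4 ('b'): no match needed
  Position 5 ('c'): no match needed
Only matched 0/2 characters => not a subsequence

0


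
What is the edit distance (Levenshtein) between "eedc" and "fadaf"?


Computing edit distance: "eedc" -> "fadaf"
DP table:
           f    a    d    a    f
      0    1    2    3    4    5
  e   1    1    2    3    4    5
  e   2    2    2    3    4    5
  d   3    3    3    2    3    4
  c   4    4    4    3    3    4
Edit distance = dp[4][5] = 4

4


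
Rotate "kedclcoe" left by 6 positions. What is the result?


Input: "kedclcoe", rotate left by 6
First 6 characters: "kedclc"
Remaining characters: "oe"
Concatenate remaining + first: "oe" + "kedclc" = "oekedclc"

oekedclc


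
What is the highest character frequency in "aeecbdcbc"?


Input: aeecbdcbc
Character counts:
  'a': 1
  'b': 2
  'c': 3
  'd': 1
  'e': 2
Maximum frequency: 3

3


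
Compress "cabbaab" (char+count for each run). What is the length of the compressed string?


Input: cabbaab
Runs:
  'c' x 1 => "c1"
  'a' x 1 => "a1"
  'b' x 2 => "b2"
  'a' x 2 => "a2"
  'b' x 1 => "b1"
Compressed: "c1a1b2a2b1"
Compressed length: 10

10


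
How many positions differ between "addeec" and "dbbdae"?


Comparing "addeec" and "dbbdae" position by position:
  Position 0: 'a' vs 'd' => DIFFER
  Position 1: 'd' vs 'b' => DIFFER
  Position 2: 'd' vs 'b' => DIFFER
  Position 3: 'e' vs 'd' => DIFFER
  Position 4: 'e' vs 'a' => DIFFER
  Position 5: 'c' vs 'e' => DIFFER
Positions that differ: 6

6


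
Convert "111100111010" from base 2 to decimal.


Input: "111100111010" in base 2
Positional expansion:
  Digit '1' (value 1) x 2^11 = 2048
  Digit '1' (value 1) x 2^10 = 1024
  Digit '1' (value 1) x 2^9 = 512
  Digit '1' (value 1) x 2^8 = 256
  Digit '0' (value 0) x 2^7 = 0
  Digit '0' (value 0) x 2^6 = 0
  Digit '1' (value 1) x 2^5 = 32
  Digit '1' (value 1) x 2^4 = 16
  Digit '1' (value 1) x 2^3 = 8
  Digit '0' (value 0) x 2^2 = 0
  Digit '1' (value 1) x 2^1 = 2
  Digit '0' (value 0) x 2^0 = 0
Sum = 3898

3898


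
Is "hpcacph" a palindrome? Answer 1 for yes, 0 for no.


Input: hpcacph
Reversed: hpcacph
  Compare pos 0 ('h') with pos 6 ('h'): match
  Compare pos 1 ('p') with pos 5 ('p'): match
  Compare pos 2 ('c') with pos 4 ('c'): match
Result: palindrome

1


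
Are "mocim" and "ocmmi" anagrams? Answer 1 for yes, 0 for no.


Strings: "mocim", "ocmmi"
Sorted first:  cimmo
Sorted second: cimmo
Sorted forms match => anagrams

1


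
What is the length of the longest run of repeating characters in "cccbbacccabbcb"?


Input: "cccbbacccabbcb"
Scanning for longest run:
  Position 1 ('c'): continues run of 'c', length=2
  Position 2 ('c'): continues run of 'c', length=3
  Position 3 ('b'): new char, reset run to 1
  Position 4 ('b'): continues run of 'b', length=2
  Position 5 ('a'): new char, reset run to 1
  Position 6 ('c'): new char, reset run to 1
  Position 7 ('c'): continues run of 'c', length=2
  Position 8 ('c'): continues run of 'c', length=3
  Position 9 ('a'): new char, reset run to 1
  Position 10 ('b'): new char, reset run to 1
  Position 11 ('b'): continues run of 'b', length=2
  Position 12 ('c'): new char, reset run to 1
  Position 13 ('b'): new char, reset run to 1
Longest run: 'c' with length 3

3


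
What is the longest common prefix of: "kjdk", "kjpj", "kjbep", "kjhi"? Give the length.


Words: kjdk, kjpj, kjbep, kjhi
  Position 0: all 'k' => match
  Position 1: all 'j' => match
  Position 2: ('d', 'p', 'b', 'h') => mismatch, stop
LCP = "kj" (length 2)

2


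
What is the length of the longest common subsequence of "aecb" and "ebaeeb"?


LCS of "aecb" and "ebaeeb"
DP table:
           e    b    a    e    e    b
      0    0    0    0    0    0    0
  a   0    0    0    1    1    1    1
  e   0    1    1    1    2    2    2
  c   0    1    1    1    2    2    2
  b   0    1    2    2    2    2    3
LCS length = dp[4][6] = 3

3


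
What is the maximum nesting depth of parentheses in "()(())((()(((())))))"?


Input: "()(())((()(((())))))"
Tracking depth:
  Position 0 '(': depth becomes 1
  Position 1 ')': depth becomes 0
  Position 2 '(': depth becomes 1
  Position 3 '(': depth becomes 2
  Position 4 ')': depth becomes 1
  Position 5 ')': depth becomes 0
  Position 6 '(': depth becomes 1
  Position 7 '(': depth becomes 2
  Position 8 '(': depth becomes 3
  Position 9 ')': depth becomes 2
  Position 10 '(': depth becomes 3
  Position 11 '(': depth becomes 4
  Position 12 '(': depth becomes 5
  Position 13 '(': depth becomes 6
  Position 14 ')': depth becomes 5
  Position 15 ')': depth becomes 4
  Position 16 ')': depth becomes 3
  Position 17 ')': depth becomes 2
  Position 18 ')': depth becomes 1
  Position 19 ')': depth becomes 0
Maximum depth reached: 6

6


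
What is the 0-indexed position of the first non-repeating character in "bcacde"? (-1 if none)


Input: bcacde
Character frequencies:
  'a': 1
  'b': 1
  'c': 2
  'd': 1
  'e': 1
Scanning left to right for freq == 1:
  Position 0 ('b'): unique! => answer = 0

0


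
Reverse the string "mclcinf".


Input: mclcinf
Reading characters right to left:
  Position 6: 'f'
  Position 5: 'n'
  Position 4: 'i'
  Position 3: 'c'
  Position 2: 'l'
  Position 1: 'c'
  Position 0: 'm'
Reversed: fniclcm

fniclcm


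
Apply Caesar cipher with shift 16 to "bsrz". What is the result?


Caesar cipher: shift "bsrz" by 16
  'b' (pos 1) + 16 = pos 17 = 'r'
  's' (pos 18) + 16 = pos 8 = 'i'
  'r' (pos 17) + 16 = pos 7 = 'h'
  'z' (pos 25) + 16 = pos 15 = 'p'
Result: rihp

rihp


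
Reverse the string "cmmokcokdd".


Input: cmmokcokdd
Reading characters right to left:
  Position 9: 'd'
  Position 8: 'd'
  Position 7: 'k'
  Position 6: 'o'
  Position 5: 'c'
  Position 4: 'k'
  Position 3: 'o'
  Position 2: 'm'
  Position 1: 'm'
  Position 0: 'c'
Reversed: ddkockommc

ddkockommc


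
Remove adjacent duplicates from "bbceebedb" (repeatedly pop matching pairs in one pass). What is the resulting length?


Input: bbceebedb
Stack-based adjacent duplicate removal:
  Read 'b': push. Stack: b
  Read 'b': matches stack top 'b' => pop. Stack: (empty)
  Read 'c': push. Stack: c
  Read 'e': push. Stack: ce
  Read 'e': matches stack top 'e' => pop. Stack: c
  Read 'b': push. Stack: cb
  Read 'e': push. Stack: cbe
  Read 'd': push. Stack: cbed
  Read 'b': push. Stack: cbedb
Final stack: "cbedb" (length 5)

5


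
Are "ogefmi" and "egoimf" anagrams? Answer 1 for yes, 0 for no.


Strings: "ogefmi", "egoimf"
Sorted first:  efgimo
Sorted second: efgimo
Sorted forms match => anagrams

1


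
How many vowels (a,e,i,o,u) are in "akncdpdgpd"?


Input: akncdpdgpd
Checking each character:
  'a' at position 0: vowel (running total: 1)
  'k' at position 1: consonant
  'n' at position 2: consonant
  'c' at position 3: consonant
  'd' at position 4: consonant
  'p' at position 5: consonant
  'd' at position 6: consonant
  'g' at position 7: consonant
  'p' at position 8: consonant
  'd' at position 9: consonant
Total vowels: 1

1


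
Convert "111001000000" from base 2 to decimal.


Input: "111001000000" in base 2
Positional expansion:
  Digit '1' (value 1) x 2^11 = 2048
  Digit '1' (value 1) x 2^10 = 1024
  Digit '1' (value 1) x 2^9 = 512
  Digit '0' (value 0) x 2^8 = 0
  Digit '0' (value 0) x 2^7 = 0
  Digit '1' (value 1) x 2^6 = 64
  Digit '0' (value 0) x 2^5 = 0
  Digit '0' (value 0) x 2^4 = 0
  Digit '0' (value 0) x 2^3 = 0
  Digit '0' (value 0) x 2^2 = 0
  Digit '0' (value 0) x 2^1 = 0
  Digit '0' (value 0) x 2^0 = 0
Sum = 3648

3648


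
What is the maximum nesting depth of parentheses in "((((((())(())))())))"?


Input: "((((((())(())))())))"
Tracking depth:
  Position 0 '(': depth becomes 1
  Position 1 '(': depth becomes 2
  Position 2 '(': depth becomes 3
  Position 3 '(': depth becomes 4
  Position 4 '(': depth becomes 5
  Position 5 '(': depth becomes 6
  Position 6 '(': depth becomes 7
  Position 7 ')': depth becomes 6
  Position 8 ')': depth becomes 5
  Position 9 '(': depth becomes 6
  Position 10 '(': depth becomes 7
  Position 11 ')': depth becomes 6
  Position 12 ')': depth becomes 5
  Position 13 ')': depth becomes 4
  Position 14 ')': depth becomes 3
  Position 15 '(': depth becomes 4
  Position 16 ')': depth becomes 3
  Position 17 ')': depth becomes 2
  Position 18 ')': depth becomes 1
  Position 19 ')': depth becomes 0
Maximum depth reached: 7

7


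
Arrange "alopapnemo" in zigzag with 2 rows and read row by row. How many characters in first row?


Zigzag "alopapnemo" into 2 rows:
Placing characters:
  'a' => row 0
  'l' => row 1
  'o' => row 0
  'p' => row 1
  'a' => row 0
  'p' => row 1
  'n' => row 0
  'e' => row 1
  'm' => row 0
  'o' => row 1
Rows:
  Row 0: "aoanm"
  Row 1: "lppeo"
First row length: 5

5


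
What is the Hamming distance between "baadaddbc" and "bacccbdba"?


Comparing "baadaddbc" and "bacccbdba" position by position:
  Position 0: 'b' vs 'b' => same
  Position 1: 'a' vs 'a' => same
  Position 2: 'a' vs 'c' => differ
  Position 3: 'd' vs 'c' => differ
  Position 4: 'a' vs 'c' => differ
  Position 5: 'd' vs 'b' => differ
  Position 6: 'd' vs 'd' => same
  Position 7: 'b' vs 'b' => same
  Position 8: 'c' vs 'a' => differ
Total differences (Hamming distance): 5

5


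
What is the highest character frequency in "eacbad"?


Input: eacbad
Character counts:
  'a': 2
  'b': 1
  'c': 1
  'd': 1
  'e': 1
Maximum frequency: 2

2


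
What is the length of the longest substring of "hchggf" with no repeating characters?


Input: "hchggf"
Sliding window (track last position of each char):
  Position 0 ('h'): window [0,0] length 1 -- new best
  Position 1 ('c'): window [0,1] length 2 -- new best
  Position 2 ('h'): repeat (last at 0), move window start to 1
  Position 2 ('h'): window [1,2] length 2
  Position 3 ('g'): window [1,3] length 3 -- new best
  Position 4 ('g'): repeat (last at 3), move window start to 4
  Position 4 ('g'): window [4,4] length 1
  Position 5 ('f'): window [4,5] length 2
Longest substring with no repeats: "chg" with length 3

3


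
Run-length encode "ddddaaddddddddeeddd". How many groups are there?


Input: ddddaaddddddddeeddd
Scanning for consecutive runs:
  Group 1: 'd' x 4 (positions 0-3)
  Group 2: 'a' x 2 (positions 4-5)
  Group 3: 'd' x 8 (positions 6-13)
  Group 4: 'e' x 2 (positions 14-15)
  Group 5: 'd' x 3 (positions 16-18)
Total groups: 5

5


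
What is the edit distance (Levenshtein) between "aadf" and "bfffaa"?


Computing edit distance: "aadf" -> "bfffaa"
DP table:
           b    f    f    f    a    a
      0    1    2    3    4    5    6
  a   1    1    2    3    4    4    5
  a   2    2    2    3    4    4    4
  d   3    3    3    3    4    5    5
  f   4    4    3    3    3    4    5
Edit distance = dp[4][6] = 5

5


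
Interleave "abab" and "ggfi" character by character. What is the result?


Interleaving "abab" and "ggfi":
  Position 0: 'a' from first, 'g' from second => "ag"
  Position 1: 'b' from first, 'g' from second => "bg"
  Position 2: 'a' from first, 'f' from second => "af"
  Position 3: 'b' from first, 'i' from second => "bi"
Result: agbgafbi

agbgafbi


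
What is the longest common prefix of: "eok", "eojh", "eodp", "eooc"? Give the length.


Words: eok, eojh, eodp, eooc
  Position 0: all 'e' => match
  Position 1: all 'o' => match
  Position 2: ('k', 'j', 'd', 'o') => mismatch, stop
LCP = "eo" (length 2)

2


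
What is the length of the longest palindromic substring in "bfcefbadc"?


Input: "bfcefbadc"
Checking substrings for palindromes:
  No multi-char palindromic substrings found
Longest palindromic substring: "b" with length 1

1


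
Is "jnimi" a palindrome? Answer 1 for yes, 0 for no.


Input: jnimi
Reversed: iminj
  Compare pos 0 ('j') with pos 4 ('i'): MISMATCH
  Compare pos 1 ('n') with pos 3 ('m'): MISMATCH
Result: not a palindrome

0


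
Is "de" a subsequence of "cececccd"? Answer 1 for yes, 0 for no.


Check if "de" is a subsequence of "cececccd"
Greedy scan:
  Position 0 ('c'): no match needed
  Position 1 ('e'): no match needed
  Position 2 ('c'): no match needed
  Position 3 ('e'): no match needed
  Position 4 ('c'): no match needed
  Position 5 ('c'): no match needed
  Position 6 ('c'): no match needed
  Position 7 ('d'): matches sub[0] = 'd'
Only matched 1/2 characters => not a subsequence

0


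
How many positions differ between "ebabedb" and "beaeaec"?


Comparing "ebabedb" and "beaeaec" position by position:
  Position 0: 'e' vs 'b' => DIFFER
  Position 1: 'b' vs 'e' => DIFFER
  Position 2: 'a' vs 'a' => same
  Position 3: 'b' vs 'e' => DIFFER
  Position 4: 'e' vs 'a' => DIFFER
  Position 5: 'd' vs 'e' => DIFFER
  Position 6: 'b' vs 'c' => DIFFER
Positions that differ: 6

6


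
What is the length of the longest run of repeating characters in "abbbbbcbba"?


Input: "abbbbbcbba"
Scanning for longest run:
  Position 1 ('b'): new char, reset run to 1
  Position 2 ('b'): continues run of 'b', length=2
  Position 3 ('b'): continues run of 'b', length=3
  Position 4 ('b'): continues run of 'b', length=4
  Position 5 ('b'): continues run of 'b', length=5
  Position 6 ('c'): new char, reset run to 1
  Position 7 ('b'): new char, reset run to 1
  Position 8 ('b'): continues run of 'b', length=2
  Position 9 ('a'): new char, reset run to 1
Longest run: 'b' with length 5

5


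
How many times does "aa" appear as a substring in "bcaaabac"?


Searching for "aa" in "bcaaabac"
Scanning each position:
  Position 0: "bc" => no
  Position 1: "ca" => no
  Position 2: "aa" => MATCH
  Position 3: "aa" => MATCH
  Position 4: "ab" => no
  Position 5: "ba" => no
  Position 6: "ac" => no
Total occurrences: 2

2


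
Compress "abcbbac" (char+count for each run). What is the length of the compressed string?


Input: abcbbac
Runs:
  'a' x 1 => "a1"
  'b' x 1 => "b1"
  'c' x 1 => "c1"
  'b' x 2 => "b2"
  'a' x 1 => "a1"
  'c' x 1 => "c1"
Compressed: "a1b1c1b2a1c1"
Compressed length: 12

12


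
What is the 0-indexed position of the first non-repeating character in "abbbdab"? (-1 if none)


Input: abbbdab
Character frequencies:
  'a': 2
  'b': 4
  'd': 1
Scanning left to right for freq == 1:
  Position 0 ('a'): freq=2, skip
  Position 1 ('b'): freq=4, skip
  Position 2 ('b'): freq=4, skip
  Position 3 ('b'): freq=4, skip
  Position 4 ('d'): unique! => answer = 4

4


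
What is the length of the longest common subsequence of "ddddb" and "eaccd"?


LCS of "ddddb" and "eaccd"
DP table:
           e    a    c    c    d
      0    0    0    0    0    0
  d   0    0    0    0    0    1
  d   0    0    0    0    0    1
  d   0    0    0    0    0    1
  d   0    0    0    0    0    1
  b   0    0    0    0    0    1
LCS length = dp[5][5] = 1

1


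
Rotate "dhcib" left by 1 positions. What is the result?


Input: "dhcib", rotate left by 1
First 1 characters: "d"
Remaining characters: "hcib"
Concatenate remaining + first: "hcib" + "d" = "hcibd"

hcibd


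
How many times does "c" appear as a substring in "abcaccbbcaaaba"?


Searching for "c" in "abcaccbbcaaaba"
Scanning each position:
  Position 0: "a" => no
  Position 1: "b" => no
  Position 2: "c" => MATCH
  Position 3: "a" => no
  Position 4: "c" => MATCH
  Position 5: "c" => MATCH
  Position 6: "b" => no
  Position 7: "b" => no
  Position 8: "c" => MATCH
  Position 9: "a" => no
  Position 10: "a" => no
  Position 11: "a" => no
  Position 12: "b" => no
  Position 13: "a" => no
Total occurrences: 4

4


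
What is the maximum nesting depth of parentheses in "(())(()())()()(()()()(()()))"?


Input: "(())(()())()()(()()()(()()))"
Tracking depth:
  Position 0 '(': depth becomes 1
  Position 1 '(': depth becomes 2
  Position 2 ')': depth becomes 1
  Position 3 ')': depth becomes 0
  Position 4 '(': depth becomes 1
  Position 5 '(': depth becomes 2
  Position 6 ')': depth becomes 1
  Position 7 '(': depth becomes 2
  Position 8 ')': depth becomes 1
  Position 9 ')': depth becomes 0
  Position 10 '(': depth becomes 1
  Position 11 ')': depth becomes 0
  Position 12 '(': depth becomes 1
  Position 13 ')': depth becomes 0
  Position 14 '(': depth becomes 1
  Position 15 '(': depth becomes 2
  Position 16 ')': depth becomes 1
  Position 17 '(': depth becomes 2
  Position 18 ')': depth becomes 1
  Position 19 '(': depth becomes 2
  Position 20 ')': depth becomes 1
  Position 21 '(': depth becomes 2
  Position 22 '(': depth becomes 3
  Position 23 ')': depth becomes 2
  Position 24 '(': depth becomes 3
  Position 25 ')': depth becomes 2
  Position 26 ')': depth becomes 1
  Position 27 ')': depth becomes 0
Maximum depth reached: 3

3


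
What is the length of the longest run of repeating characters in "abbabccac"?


Input: "abbabccac"
Scanning for longest run:
  Position 1 ('b'): new char, reset run to 1
  Position 2 ('b'): continues run of 'b', length=2
  Position 3 ('a'): new char, reset run to 1
  Position 4 ('b'): new char, reset run to 1
  Position 5 ('c'): new char, reset run to 1
  Position 6 ('c'): continues run of 'c', length=2
  Position 7 ('a'): new char, reset run to 1
  Position 8 ('c'): new char, reset run to 1
Longest run: 'b' with length 2

2


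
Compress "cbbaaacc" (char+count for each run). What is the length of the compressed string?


Input: cbbaaacc
Runs:
  'c' x 1 => "c1"
  'b' x 2 => "b2"
  'a' x 3 => "a3"
  'c' x 2 => "c2"
Compressed: "c1b2a3c2"
Compressed length: 8

8


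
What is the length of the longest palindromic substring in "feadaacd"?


Input: "feadaacd"
Checking substrings for palindromes:
  [2:5] "ada" (len 3) => palindrome
  [4:6] "aa" (len 2) => palindrome
Longest palindromic substring: "ada" with length 3

3


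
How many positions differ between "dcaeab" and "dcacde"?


Comparing "dcaeab" and "dcacde" position by position:
  Position 0: 'd' vs 'd' => same
  Position 1: 'c' vs 'c' => same
  Position 2: 'a' vs 'a' => same
  Position 3: 'e' vs 'c' => DIFFER
  Position 4: 'a' vs 'd' => DIFFER
  Position 5: 'b' vs 'e' => DIFFER
Positions that differ: 3

3


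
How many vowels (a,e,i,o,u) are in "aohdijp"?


Input: aohdijp
Checking each character:
  'a' at position 0: vowel (running total: 1)
  'o' at position 1: vowel (running total: 2)
  'h' at position 2: consonant
  'd' at position 3: consonant
  'i' at position 4: vowel (running total: 3)
  'j' at position 5: consonant
  'p' at position 6: consonant
Total vowels: 3

3


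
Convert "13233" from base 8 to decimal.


Input: "13233" in base 8
Positional expansion:
  Digit '1' (value 1) x 8^4 = 4096
  Digit '3' (value 3) x 8^3 = 1536
  Digit '2' (value 2) x 8^2 = 128
  Digit '3' (value 3) x 8^1 = 24
  Digit '3' (value 3) x 8^0 = 3
Sum = 5787

5787


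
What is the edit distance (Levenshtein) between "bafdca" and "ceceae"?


Computing edit distance: "bafdca" -> "ceceae"
DP table:
           c    e    c    e    a    e
      0    1    2    3    4    5    6
  b   1    1    2    3    4    5    6
  a   2    2    2    3    4    4    5
  f   3    3    3    3    4    5    5
  d   4    4    4    4    4    5    6
  c   5    4    5    4    5    5    6
  a   6    5    5    5    5    5    6
Edit distance = dp[6][6] = 6

6


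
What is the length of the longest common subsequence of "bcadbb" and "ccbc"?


LCS of "bcadbb" and "ccbc"
DP table:
           c    c    b    c
      0    0    0    0    0
  b   0    0    0    1    1
  c   0    1    1    1    2
  a   0    1    1    1    2
  d   0    1    1    1    2
  b   0    1    1    2    2
  b   0    1    1    2    2
LCS length = dp[6][4] = 2

2


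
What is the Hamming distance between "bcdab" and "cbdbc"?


Comparing "bcdab" and "cbdbc" position by position:
  Position 0: 'b' vs 'c' => differ
  Position 1: 'c' vs 'b' => differ
  Position 2: 'd' vs 'd' => same
  Position 3: 'a' vs 'b' => differ
  Position 4: 'b' vs 'c' => differ
Total differences (Hamming distance): 4

4


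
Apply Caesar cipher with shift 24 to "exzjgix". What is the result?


Caesar cipher: shift "exzjgix" by 24
  'e' (pos 4) + 24 = pos 2 = 'c'
  'x' (pos 23) + 24 = pos 21 = 'v'
  'z' (pos 25) + 24 = pos 23 = 'x'
  'j' (pos 9) + 24 = pos 7 = 'h'
  'g' (pos 6) + 24 = pos 4 = 'e'
  'i' (pos 8) + 24 = pos 6 = 'g'
  'x' (pos 23) + 24 = pos 21 = 'v'
Result: cvxhegv

cvxhegv


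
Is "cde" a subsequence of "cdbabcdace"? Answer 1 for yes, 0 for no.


Check if "cde" is a subsequence of "cdbabcdace"
Greedy scan:
  Position 0 ('c'): matches sub[0] = 'c'
  Position 1 ('d'): matches sub[1] = 'd'
  Position 2 ('b'): no match needed
  Position 3 ('a'): no match needed
  Position 4 ('b'): no match needed
  Position 5 ('c'): no match needed
  Position 6 ('d'): no match needed
  Position 7 ('a'): no match needed
  Position 8 ('c'): no match needed
  Position 9 ('e'): matches sub[2] = 'e'
All 3 characters matched => is a subsequence

1
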